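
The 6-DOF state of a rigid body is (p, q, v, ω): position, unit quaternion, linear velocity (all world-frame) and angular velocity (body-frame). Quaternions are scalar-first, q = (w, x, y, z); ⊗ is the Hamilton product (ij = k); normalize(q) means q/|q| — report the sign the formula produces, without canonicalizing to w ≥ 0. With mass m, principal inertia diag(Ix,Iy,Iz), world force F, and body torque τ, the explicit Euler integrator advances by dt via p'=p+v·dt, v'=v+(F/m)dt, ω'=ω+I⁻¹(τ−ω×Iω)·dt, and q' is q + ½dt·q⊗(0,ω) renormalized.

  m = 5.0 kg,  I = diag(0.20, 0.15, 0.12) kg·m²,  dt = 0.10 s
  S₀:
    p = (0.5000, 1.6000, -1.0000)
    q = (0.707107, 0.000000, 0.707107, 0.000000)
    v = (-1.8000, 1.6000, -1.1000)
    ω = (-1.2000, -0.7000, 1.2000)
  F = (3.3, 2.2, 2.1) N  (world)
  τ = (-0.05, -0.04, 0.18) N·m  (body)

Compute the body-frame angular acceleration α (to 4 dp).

ω×(Iω) gyroscopic = (0.0252, -0.1152, -0.0420)
angular accel α = (-0.3760, 0.5013, 1.8500)

α = (-0.3760, 0.5013, 1.8500)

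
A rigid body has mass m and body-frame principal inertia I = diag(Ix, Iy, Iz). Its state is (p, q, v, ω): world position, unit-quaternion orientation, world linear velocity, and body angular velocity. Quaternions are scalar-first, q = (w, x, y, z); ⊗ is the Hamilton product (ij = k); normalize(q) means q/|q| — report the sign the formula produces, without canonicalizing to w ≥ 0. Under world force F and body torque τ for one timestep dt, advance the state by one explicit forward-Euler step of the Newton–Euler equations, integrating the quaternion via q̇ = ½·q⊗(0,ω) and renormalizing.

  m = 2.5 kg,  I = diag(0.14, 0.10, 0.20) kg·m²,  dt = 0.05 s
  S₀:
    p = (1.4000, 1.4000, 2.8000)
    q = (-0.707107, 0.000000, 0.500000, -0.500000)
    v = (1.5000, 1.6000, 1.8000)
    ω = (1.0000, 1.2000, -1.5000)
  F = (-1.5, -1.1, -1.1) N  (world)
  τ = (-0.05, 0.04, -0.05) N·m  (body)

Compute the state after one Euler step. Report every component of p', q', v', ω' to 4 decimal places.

precession coupling ω×(Iω) = (-0.1800, 0.0900, -0.0480)
angular accel α = (0.9286, -0.5000, -0.0100)
new body rate ω' = (1.0464, 1.1750, -1.5005)
2q̇ = q⊗(0,ω) = (-1.3500000, -0.8571070, -1.3485284, 0.5606605)
q + ½dt·q⊗(0,ω), renormalized = (-0.7398, -0.0214, 0.4656, -0.4853)
p + v·dt = (1.4750, 1.4800, 2.8900)
new velocity v' = (1.4700, 1.5780, 1.7780)

p' = (1.4750, 1.4800, 2.8900)
q' = (-0.7398, -0.0214, 0.4656, -0.4853)
v' = (1.4700, 1.5780, 1.7780)
ω' = (1.0464, 1.1750, -1.5005)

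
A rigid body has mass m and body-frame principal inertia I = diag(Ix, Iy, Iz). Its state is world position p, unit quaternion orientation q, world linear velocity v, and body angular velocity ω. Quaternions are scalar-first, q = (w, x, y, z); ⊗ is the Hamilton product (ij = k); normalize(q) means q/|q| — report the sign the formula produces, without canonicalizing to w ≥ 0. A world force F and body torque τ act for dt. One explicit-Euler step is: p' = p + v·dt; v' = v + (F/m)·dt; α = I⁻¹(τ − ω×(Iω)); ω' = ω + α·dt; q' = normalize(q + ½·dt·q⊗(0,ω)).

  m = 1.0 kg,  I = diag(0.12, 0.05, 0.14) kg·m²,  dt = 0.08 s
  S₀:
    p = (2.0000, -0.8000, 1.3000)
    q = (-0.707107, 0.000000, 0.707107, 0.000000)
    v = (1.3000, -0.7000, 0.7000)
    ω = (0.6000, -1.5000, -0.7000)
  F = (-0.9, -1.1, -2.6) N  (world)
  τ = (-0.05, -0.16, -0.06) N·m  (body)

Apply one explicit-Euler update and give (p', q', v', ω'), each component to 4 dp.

p' = (2.1040, -0.8560, 1.3560)
q' = (-0.6630, -0.0367, 0.7477, 0.0028)
v' = (1.2280, -0.7880, 0.4920)
ω' = (0.5037, -1.7694, -0.7703)

p' = p + v·dt = (2.1040, -0.8560, 1.3560)
new velocity v' = (1.2280, -0.7880, 0.4920)
α = I⁻¹(τ − ω×Iω) = (-1.2042, -3.3680, -0.8786)
ω' = ω + α·dt = (0.5037, -1.7694, -0.7703)
2q̇ = q⊗(0,ω) = (1.0606605, -0.9192391, 1.0606605, 0.0707107)
q' = normalize(q + ½dt·q⊗(0,ω)) = (-0.6630, -0.0367, 0.7477, 0.0028)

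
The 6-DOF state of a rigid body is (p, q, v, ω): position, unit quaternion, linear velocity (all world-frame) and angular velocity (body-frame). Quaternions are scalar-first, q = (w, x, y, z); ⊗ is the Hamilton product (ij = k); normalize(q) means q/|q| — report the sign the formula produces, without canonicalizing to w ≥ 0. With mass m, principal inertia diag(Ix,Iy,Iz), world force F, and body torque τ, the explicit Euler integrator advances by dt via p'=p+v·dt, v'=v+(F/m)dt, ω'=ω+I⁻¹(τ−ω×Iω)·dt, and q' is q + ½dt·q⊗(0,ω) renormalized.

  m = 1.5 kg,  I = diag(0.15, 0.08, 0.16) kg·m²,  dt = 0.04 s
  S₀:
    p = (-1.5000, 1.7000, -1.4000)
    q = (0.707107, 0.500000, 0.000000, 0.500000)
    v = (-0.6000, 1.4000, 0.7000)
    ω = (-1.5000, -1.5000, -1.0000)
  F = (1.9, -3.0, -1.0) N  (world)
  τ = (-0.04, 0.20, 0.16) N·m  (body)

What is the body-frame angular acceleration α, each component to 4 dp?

precession coupling ω×(Iω) = (0.1200, -0.0150, -0.1575)
(τ − ω×Iω)/I = (-1.0667, 2.6875, 1.9844)

α = (-1.0667, 2.6875, 1.9844)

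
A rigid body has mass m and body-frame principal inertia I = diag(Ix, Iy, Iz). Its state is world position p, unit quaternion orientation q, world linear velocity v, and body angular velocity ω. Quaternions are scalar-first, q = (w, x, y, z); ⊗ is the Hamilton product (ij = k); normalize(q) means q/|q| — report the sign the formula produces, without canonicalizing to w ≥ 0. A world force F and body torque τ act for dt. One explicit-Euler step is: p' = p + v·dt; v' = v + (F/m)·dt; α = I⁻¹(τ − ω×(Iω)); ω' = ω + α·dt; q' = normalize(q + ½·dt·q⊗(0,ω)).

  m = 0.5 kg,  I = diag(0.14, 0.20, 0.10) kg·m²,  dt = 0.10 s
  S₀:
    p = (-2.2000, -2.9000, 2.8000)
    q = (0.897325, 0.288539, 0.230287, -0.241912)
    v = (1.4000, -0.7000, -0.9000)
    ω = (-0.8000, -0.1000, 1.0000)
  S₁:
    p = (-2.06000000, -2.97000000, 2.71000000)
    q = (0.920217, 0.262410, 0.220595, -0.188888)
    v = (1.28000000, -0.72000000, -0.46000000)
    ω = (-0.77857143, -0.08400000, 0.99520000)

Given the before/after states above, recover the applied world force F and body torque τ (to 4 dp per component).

Δv = v₁−v₀ = (-0.12000000, -0.02000000, 0.44000000)
F = m·Δv/dt = (-0.6000, -0.1000, 2.2000)
ω₁ − ω₀ = (0.02142857, 0.01600000, -0.00480000)
applied torque τ = (0.0400, 0.0000, 0.0000)

F = (-0.6000, -0.1000, 2.2000)
τ = (0.0400, 0.0000, 0.0000)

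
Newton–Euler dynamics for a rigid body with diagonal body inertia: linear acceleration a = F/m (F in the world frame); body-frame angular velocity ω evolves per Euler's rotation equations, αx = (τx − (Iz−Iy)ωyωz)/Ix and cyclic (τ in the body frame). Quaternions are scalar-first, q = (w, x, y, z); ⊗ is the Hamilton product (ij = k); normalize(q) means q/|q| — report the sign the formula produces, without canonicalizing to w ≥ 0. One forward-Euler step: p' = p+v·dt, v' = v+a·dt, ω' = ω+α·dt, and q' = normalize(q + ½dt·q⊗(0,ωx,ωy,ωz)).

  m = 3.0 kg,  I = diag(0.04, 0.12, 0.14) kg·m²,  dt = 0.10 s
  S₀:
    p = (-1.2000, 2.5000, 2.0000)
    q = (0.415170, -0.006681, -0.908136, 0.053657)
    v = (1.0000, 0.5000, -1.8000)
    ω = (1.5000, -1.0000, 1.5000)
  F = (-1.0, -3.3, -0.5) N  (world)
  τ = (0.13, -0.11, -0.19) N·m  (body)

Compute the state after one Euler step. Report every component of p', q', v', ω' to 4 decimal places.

p' = (-1.1000, 2.5500, 1.8200)
q' = (0.3637, -0.0407, -0.9181, 0.1522)
v' = (0.9667, 0.3900, -1.8167)
ω' = (1.9000, -0.9042, 1.4500)

a = (-0.3333, -1.1000, -0.1667)
p' = p + v·dt = (-1.1000, 2.5500, 1.8200)
new velocity v' = (0.9667, 0.3900, -1.8167)
precession coupling ω×(Iω) = (-0.0300, -0.2250, -0.1200)
(τ − ω×Iω)/I = (4.0000, 0.9583, -0.5000)
new body rate ω' = (1.9000, -0.9042, 1.4500)
2q̇ = q⊗(0,ω) = (-0.9786000, -0.6857920, -0.3246630, 1.9916400)
updated quaternion q' = (0.3637, -0.0407, -0.9181, 0.1522)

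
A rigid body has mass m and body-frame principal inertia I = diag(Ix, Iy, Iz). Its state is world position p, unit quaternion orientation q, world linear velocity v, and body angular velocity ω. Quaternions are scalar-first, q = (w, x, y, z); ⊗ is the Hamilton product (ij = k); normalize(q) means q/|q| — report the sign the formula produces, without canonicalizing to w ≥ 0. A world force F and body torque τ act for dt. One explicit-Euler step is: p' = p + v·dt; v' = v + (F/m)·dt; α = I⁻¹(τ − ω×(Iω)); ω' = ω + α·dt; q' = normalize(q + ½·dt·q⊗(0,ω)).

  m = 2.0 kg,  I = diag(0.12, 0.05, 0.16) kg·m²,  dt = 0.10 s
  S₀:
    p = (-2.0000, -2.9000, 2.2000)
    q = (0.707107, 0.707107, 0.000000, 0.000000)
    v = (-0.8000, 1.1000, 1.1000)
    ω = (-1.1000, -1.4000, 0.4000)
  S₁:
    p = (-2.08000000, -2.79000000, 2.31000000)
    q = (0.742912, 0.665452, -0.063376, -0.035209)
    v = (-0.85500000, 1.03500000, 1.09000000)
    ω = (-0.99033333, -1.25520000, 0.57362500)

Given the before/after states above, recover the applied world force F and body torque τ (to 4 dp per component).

v₁ − v₀ = (-0.05500000, -0.06500000, -0.01000000)
applied force F = (-1.1000, -1.3000, -0.2000)
rate change Δω = (0.10966667, 0.14480000, 0.17362500)
precession coupling = (-0.0616, 0.0176, -0.1078)
applied torque τ = (0.0700, 0.0900, 0.1700)

F = (-1.1000, -1.3000, -0.2000)
τ = (0.0700, 0.0900, 0.1700)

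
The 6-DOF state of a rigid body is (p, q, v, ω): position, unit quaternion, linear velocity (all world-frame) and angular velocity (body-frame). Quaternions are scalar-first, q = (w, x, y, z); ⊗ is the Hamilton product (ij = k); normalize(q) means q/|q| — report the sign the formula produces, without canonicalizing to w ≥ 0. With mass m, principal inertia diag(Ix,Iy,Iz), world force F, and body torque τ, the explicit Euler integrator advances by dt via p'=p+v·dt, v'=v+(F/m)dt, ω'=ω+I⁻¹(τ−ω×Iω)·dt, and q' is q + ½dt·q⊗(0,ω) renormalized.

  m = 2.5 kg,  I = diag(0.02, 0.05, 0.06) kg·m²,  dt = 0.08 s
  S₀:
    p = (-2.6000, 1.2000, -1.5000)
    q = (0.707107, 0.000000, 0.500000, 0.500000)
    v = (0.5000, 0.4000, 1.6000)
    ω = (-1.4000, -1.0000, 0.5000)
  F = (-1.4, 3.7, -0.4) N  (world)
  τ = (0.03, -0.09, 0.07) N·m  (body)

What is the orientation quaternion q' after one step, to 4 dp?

q' = (0.7153, -0.0096, 0.4426, 0.5408)

Hamilton product q⊗(0,ω) = (0.2500000, -0.2399498, -1.4071070, 1.0535535)
updated quaternion q' = (0.7153, -0.0096, 0.4426, 0.5408)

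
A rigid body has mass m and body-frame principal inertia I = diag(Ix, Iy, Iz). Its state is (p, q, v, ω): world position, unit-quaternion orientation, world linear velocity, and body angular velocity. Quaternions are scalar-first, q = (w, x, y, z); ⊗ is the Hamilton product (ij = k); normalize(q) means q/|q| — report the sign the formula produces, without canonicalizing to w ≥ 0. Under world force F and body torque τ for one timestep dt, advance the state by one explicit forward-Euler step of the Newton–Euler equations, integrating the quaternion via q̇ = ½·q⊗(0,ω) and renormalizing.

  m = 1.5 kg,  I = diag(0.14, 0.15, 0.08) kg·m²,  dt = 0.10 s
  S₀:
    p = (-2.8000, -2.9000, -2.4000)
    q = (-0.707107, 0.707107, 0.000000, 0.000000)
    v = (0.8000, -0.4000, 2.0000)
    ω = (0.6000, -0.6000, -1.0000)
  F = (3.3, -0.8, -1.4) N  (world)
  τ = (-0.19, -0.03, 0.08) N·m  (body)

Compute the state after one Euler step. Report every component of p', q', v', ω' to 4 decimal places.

p' = (-2.7200, -2.9400, -2.2000)
q' = (-0.7268, 0.6844, 0.0564, 0.0141)
v' = (1.0200, -0.4533, 1.9067)
ω' = (0.4943, -0.5960, -0.8955)

linear accel F/m = (2.2000, -0.5333, -0.9333)
p' = p + v·dt = (-2.7200, -2.9400, -2.2000)
v + (F/m)dt = (1.0200, -0.4533, 1.9067)
precession coupling ω×(Iω) = (-0.0420, -0.0360, -0.0036)
α = I⁻¹(τ − ω×Iω) = (-1.0571, 0.0400, 1.0450)
new body rate ω' = (0.4943, -0.5960, -0.8955)
2q̇ = q⊗(0,ω) = (-0.4242642, -0.4242642, 1.1313712, 0.2828428)
q + ½dt·q⊗(0,ω), renormalized = (-0.7268, 0.6844, 0.0564, 0.0141)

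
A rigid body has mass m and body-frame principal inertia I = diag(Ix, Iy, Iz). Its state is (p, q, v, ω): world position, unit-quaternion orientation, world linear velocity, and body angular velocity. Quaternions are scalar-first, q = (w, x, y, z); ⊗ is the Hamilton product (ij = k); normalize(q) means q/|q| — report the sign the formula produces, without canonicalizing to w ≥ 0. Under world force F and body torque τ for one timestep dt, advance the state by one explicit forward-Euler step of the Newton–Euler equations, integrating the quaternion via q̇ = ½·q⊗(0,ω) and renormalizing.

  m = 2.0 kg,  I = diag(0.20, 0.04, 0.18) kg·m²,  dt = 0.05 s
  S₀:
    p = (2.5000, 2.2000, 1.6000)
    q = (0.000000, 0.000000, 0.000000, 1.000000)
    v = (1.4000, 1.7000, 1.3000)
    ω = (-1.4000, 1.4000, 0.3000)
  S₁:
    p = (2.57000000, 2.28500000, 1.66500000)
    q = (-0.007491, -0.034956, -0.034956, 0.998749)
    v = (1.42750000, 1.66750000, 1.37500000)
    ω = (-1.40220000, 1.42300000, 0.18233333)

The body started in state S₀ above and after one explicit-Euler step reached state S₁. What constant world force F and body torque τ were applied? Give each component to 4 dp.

ω₁ − ω₀ = (-0.00220000, 0.02300000, -0.11766667)
I·α + gyro = (0.0500, 0.0100, -0.1100)
Δv = v₁−v₀ = (0.02750000, -0.03250000, 0.07500000)
applied force F = (1.1000, -1.3000, 3.0000)

F = (1.1000, -1.3000, 3.0000)
τ = (0.0500, 0.0100, -0.1100)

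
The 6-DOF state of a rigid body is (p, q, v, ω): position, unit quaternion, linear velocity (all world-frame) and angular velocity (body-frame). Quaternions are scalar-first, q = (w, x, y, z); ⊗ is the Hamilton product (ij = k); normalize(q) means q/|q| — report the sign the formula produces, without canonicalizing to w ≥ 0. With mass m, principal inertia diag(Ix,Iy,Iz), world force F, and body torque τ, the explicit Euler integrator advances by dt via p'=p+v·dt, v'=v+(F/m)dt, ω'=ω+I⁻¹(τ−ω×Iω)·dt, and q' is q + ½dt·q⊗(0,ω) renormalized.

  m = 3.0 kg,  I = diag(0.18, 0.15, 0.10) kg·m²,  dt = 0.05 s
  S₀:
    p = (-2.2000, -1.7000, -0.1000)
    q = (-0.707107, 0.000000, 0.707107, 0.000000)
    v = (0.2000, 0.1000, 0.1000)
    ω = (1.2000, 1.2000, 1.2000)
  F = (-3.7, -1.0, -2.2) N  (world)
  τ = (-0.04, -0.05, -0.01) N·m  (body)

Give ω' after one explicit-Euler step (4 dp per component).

precession coupling ω×(Iω) = (-0.0720, 0.1152, -0.0432)
angular accel α = (0.1778, -1.1013, 0.3320)
ω' = ω + α·dt = (1.2089, 1.1449, 1.2166)

ω' = (1.2089, 1.1449, 1.2166)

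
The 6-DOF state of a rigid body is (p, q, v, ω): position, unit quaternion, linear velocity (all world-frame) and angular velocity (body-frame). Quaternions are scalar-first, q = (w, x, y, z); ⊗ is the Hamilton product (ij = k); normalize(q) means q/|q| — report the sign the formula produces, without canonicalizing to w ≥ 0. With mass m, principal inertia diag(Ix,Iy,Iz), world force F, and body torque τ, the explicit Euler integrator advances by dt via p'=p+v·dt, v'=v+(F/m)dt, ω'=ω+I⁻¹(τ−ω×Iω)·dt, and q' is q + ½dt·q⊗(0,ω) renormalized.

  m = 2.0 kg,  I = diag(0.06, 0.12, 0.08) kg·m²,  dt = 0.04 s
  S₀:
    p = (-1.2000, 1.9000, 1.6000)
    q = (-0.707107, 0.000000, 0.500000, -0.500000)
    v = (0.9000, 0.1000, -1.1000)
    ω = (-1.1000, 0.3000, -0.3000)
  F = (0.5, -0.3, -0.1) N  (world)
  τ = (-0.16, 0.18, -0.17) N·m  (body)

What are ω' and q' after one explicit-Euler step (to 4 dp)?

(τ − ω×Iω)/I = (-2.7267, 1.5550, -1.8775)
ω' = ω + α·dt = (-1.2091, 0.3622, -0.3751)
2q̇ = q⊗(0,ω) = (-0.3000000, 0.7778177, 0.3378679, 0.7621321)
q + ½dt·q⊗(0,ω), renormalized = (-0.7129, 0.0156, 0.5066, -0.4846)

ω' = (-1.2091, 0.3622, -0.3751)
q' = (-0.7129, 0.0156, 0.5066, -0.4846)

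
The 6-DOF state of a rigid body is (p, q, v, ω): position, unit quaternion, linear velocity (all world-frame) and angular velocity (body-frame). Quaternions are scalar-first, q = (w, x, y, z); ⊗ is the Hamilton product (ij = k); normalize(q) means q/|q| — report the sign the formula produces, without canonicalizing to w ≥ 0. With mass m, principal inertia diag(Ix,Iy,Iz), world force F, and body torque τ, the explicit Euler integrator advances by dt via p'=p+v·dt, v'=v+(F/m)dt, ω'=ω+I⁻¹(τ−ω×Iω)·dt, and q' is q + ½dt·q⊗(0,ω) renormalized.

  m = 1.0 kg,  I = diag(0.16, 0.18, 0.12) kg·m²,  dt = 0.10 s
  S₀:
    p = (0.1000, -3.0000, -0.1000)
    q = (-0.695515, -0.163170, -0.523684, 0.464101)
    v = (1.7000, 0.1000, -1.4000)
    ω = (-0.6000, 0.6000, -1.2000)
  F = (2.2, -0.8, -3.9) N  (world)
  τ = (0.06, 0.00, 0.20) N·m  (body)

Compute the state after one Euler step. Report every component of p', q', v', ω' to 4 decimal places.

p' = (0.2700, -2.9900, -0.2400)
q' = (-0.6551, -0.1245, -0.5667, 0.4839)
v' = (1.9200, 0.0200, -1.7900)
ω' = (-0.5895, 0.5840, -1.0273)

p' = p + v·dt = (0.2700, -2.9900, -0.2400)
v + (F/m)dt = (1.9200, 0.0200, -1.7900)
angular accel α = (0.1050, -0.1600, 1.7267)
ω' = ω + α·dt = (-0.5895, 0.5840, -1.0273)
q⊗(0,ω) = (0.7732296, 0.7672692, -0.8915736, 0.4225056)
q' = normalize(q + ½dt·q⊗(0,ω)) = (-0.6551, -0.1245, -0.5667, 0.4839)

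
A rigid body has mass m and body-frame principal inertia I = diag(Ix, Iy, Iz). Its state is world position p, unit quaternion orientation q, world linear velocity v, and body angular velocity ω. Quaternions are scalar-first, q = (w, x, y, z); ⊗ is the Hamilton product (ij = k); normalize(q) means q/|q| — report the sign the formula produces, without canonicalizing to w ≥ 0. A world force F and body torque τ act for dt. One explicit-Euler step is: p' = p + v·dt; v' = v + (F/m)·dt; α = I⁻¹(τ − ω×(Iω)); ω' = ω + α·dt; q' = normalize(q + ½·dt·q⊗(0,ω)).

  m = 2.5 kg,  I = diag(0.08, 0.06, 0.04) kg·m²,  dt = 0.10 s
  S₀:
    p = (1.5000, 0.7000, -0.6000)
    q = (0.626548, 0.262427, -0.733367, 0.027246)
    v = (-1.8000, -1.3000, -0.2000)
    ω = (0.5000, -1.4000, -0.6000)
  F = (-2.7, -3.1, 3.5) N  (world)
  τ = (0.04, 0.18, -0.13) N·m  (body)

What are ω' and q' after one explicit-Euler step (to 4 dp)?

gyro term ω×Iω = (-0.0168, -0.0120, 0.0140)
(τ − ω×Iω)/I = (0.7100, 3.2000, -3.6000)
new body rate ω' = (0.5710, -1.0800, -0.9600)
2q̇ = q⊗(0,ω) = (-1.1415797, 0.7914386, -0.7060880, -0.3766431)
q' = normalize(q + ½dt·q⊗(0,ω)) = (0.5676, 0.3010, -0.7662, 0.0084)

ω' = (0.5710, -1.0800, -0.9600)
q' = (0.5676, 0.3010, -0.7662, 0.0084)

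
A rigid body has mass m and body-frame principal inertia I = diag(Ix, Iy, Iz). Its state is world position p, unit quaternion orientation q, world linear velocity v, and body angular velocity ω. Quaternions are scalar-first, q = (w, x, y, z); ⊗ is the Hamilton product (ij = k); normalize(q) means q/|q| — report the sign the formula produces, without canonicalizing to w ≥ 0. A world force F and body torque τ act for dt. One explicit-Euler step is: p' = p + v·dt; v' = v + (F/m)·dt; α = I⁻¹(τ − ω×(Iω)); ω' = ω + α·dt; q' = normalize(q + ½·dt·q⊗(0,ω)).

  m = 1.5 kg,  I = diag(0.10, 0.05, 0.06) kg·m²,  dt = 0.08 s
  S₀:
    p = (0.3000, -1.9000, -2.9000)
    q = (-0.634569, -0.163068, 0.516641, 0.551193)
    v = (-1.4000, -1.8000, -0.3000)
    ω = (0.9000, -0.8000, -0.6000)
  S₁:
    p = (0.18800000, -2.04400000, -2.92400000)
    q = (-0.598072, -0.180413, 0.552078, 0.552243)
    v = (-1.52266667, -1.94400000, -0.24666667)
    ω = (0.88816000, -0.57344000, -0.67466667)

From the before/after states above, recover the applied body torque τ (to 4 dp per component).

ω₁ − ω₀ = (-0.01184000, 0.22656000, -0.07466667)
applied torque τ = (-0.0100, 0.1200, -0.0200)

τ = (-0.0100, 0.1200, -0.0200)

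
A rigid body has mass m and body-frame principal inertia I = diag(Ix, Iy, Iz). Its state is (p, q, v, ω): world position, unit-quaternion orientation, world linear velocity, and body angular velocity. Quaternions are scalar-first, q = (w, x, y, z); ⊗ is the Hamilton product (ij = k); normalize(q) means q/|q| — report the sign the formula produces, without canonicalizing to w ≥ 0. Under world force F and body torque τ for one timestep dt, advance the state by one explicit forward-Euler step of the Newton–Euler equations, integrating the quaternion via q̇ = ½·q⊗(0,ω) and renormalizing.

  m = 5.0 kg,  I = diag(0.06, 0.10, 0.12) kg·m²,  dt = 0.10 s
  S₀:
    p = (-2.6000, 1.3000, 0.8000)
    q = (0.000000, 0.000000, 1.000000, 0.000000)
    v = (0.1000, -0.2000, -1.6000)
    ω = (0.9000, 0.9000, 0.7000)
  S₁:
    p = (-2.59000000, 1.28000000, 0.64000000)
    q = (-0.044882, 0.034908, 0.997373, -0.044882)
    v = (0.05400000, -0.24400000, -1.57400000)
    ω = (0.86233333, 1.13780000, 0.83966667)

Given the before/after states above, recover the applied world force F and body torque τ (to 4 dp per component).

F = (-2.3000, -2.2000, 1.3000)
τ = (-0.0100, 0.2000, 0.2000)

ω₁ − ω₀ = (-0.03766667, 0.23780000, 0.13966667)
gyro term ω₀×Iω₀ = (0.0126, -0.0378, 0.0324)
τ = I·(Δω/dt) + ω₀×(Iω₀) = (-0.0100, 0.2000, 0.2000)
v₁ − v₀ = (-0.04600000, -0.04400000, 0.02600000)
m·(v₁−v₀)/dt = (-2.3000, -2.2000, 1.3000)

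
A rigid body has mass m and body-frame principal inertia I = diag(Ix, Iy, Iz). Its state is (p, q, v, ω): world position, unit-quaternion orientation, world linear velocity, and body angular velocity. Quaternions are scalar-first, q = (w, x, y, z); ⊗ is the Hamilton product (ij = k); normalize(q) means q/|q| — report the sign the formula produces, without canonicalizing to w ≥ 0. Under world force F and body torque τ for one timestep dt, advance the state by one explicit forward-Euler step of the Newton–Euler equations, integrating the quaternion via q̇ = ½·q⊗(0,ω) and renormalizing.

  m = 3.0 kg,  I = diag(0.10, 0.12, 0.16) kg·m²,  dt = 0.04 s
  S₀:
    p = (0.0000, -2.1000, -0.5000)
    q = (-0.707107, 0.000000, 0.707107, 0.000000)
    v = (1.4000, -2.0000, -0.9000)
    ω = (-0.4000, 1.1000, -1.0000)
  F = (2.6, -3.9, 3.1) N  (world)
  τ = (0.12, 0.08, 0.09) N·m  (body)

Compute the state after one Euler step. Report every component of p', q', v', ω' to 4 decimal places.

angular accel α = (1.6400, 0.8667, 0.6175)
new body rate ω' = (-0.3344, 1.1347, -0.9753)
Hamilton product q⊗(0,ω) = (-0.7778177, -0.4242642, -0.7778177, 0.9899498)
q' = normalize(q + ½dt·q⊗(0,ω)) = (-0.7223, -0.0085, 0.6912, 0.0198)
new position p' = (0.0560, -2.1800, -0.5360)
v' = v + a·dt = (1.4347, -2.0520, -0.8587)

p' = (0.0560, -2.1800, -0.5360)
q' = (-0.7223, -0.0085, 0.6912, 0.0198)
v' = (1.4347, -2.0520, -0.8587)
ω' = (-0.3344, 1.1347, -0.9753)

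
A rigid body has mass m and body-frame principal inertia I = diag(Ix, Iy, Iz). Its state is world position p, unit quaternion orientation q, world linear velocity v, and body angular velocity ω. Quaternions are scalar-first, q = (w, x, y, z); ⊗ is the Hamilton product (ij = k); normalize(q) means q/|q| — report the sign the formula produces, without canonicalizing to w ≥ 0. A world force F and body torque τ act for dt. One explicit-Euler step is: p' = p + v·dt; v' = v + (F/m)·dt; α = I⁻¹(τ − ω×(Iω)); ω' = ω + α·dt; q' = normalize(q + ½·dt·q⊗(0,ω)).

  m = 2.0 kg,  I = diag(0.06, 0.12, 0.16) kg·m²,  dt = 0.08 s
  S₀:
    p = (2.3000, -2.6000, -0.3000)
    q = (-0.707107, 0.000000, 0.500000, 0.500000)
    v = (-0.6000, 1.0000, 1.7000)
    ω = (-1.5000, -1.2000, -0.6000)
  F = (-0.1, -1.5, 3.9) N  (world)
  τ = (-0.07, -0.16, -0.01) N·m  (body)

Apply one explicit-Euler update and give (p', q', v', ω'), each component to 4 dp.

linear accel F/m = (-0.0500, -0.7500, 1.9500)
p' = p + v·dt = (2.2520, -2.5200, -0.1640)
v' = v + a·dt = (-0.6040, 0.9400, 1.8560)
α = I⁻¹(τ − ω×Iω) = (-1.6467, -0.5833, -0.7375)
ω' = ω + α·dt = (-1.6317, -1.2467, -0.6590)
q⊗(0,ω) = (0.9000000, 1.3606605, 0.0985284, 1.1742642)
q + ½dt·q⊗(0,ω), renormalized = (-0.6689, 0.0543, 0.5023, 0.5452)

p' = (2.2520, -2.5200, -0.1640)
q' = (-0.6689, 0.0543, 0.5023, 0.5452)
v' = (-0.6040, 0.9400, 1.8560)
ω' = (-1.6317, -1.2467, -0.6590)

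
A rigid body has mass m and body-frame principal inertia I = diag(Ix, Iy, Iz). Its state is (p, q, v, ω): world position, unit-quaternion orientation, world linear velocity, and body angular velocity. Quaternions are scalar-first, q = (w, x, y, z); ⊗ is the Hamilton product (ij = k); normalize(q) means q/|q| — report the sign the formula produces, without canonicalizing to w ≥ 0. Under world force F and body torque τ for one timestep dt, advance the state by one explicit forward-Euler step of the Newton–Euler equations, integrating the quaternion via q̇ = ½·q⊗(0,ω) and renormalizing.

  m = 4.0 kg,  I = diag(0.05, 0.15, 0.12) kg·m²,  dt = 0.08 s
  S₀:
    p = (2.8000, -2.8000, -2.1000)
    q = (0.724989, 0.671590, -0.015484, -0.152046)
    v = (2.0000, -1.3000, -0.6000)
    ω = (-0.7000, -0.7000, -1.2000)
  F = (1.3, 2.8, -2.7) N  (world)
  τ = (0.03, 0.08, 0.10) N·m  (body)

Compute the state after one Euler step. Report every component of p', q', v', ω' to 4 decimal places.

ω×(Iω) gyroscopic = (-0.0252, -0.0588, 0.0490)
angular accel α = (1.1040, 0.9253, 0.4250)
ω' = ω + α·dt = (-0.6117, -0.6260, -1.1660)
2q̇ = q⊗(0,ω) = (0.2768190, -0.5953437, 0.4048479, -1.3509386)
q + ½dt·q⊗(0,ω), renormalized = (0.7346, 0.6465, 0.0007, -0.2057)
a = F/m = (0.3250, 0.7000, -0.6750)
p' = p + v·dt = (2.9600, -2.9040, -2.1480)
new velocity v' = (2.0260, -1.2440, -0.6540)

p' = (2.9600, -2.9040, -2.1480)
q' = (0.7346, 0.6465, 0.0007, -0.2057)
v' = (2.0260, -1.2440, -0.6540)
ω' = (-0.6117, -0.6260, -1.1660)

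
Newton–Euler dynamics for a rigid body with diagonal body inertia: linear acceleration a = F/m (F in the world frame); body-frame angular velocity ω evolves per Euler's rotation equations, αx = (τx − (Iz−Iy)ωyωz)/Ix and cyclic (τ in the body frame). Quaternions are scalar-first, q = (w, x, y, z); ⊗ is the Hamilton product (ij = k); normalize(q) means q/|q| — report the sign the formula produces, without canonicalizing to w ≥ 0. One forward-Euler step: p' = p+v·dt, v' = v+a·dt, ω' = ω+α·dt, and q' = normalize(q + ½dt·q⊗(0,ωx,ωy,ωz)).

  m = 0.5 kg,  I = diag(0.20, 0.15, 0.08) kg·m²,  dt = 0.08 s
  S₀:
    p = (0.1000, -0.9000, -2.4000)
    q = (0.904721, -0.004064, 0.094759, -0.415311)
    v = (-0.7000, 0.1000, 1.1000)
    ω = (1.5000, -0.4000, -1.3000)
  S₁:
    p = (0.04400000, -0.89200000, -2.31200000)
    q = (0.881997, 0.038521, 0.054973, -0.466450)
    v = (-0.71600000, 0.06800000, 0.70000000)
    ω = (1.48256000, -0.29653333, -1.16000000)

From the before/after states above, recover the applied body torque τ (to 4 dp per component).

rate change Δω = (-0.01744000, 0.10346667, 0.14000000)
gyro term ω₀×Iω₀ = (-0.0364, -0.2340, 0.0300)
τ = I·(Δω/dt) + ω₀×(Iω₀) = (-0.0800, -0.0400, 0.1700)

τ = (-0.0800, -0.0400, 0.1700)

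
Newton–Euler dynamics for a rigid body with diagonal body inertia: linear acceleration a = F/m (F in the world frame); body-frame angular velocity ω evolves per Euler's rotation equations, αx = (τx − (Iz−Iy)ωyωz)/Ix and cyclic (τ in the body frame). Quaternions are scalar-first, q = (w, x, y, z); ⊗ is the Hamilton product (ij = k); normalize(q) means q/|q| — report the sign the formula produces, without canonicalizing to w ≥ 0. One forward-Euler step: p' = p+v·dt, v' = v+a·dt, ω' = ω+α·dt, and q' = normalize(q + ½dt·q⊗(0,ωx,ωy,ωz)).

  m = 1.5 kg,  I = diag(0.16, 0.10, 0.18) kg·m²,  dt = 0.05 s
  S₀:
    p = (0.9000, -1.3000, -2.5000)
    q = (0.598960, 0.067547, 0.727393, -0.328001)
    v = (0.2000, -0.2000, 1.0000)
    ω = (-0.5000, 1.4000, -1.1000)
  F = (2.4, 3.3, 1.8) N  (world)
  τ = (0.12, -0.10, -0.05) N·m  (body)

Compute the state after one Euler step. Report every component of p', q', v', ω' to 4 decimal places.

gyro term ω×Iω = (-0.1232, -0.0110, 0.0420)
α = I⁻¹(τ − ω×Iω) = (1.5200, -0.8900, -0.5111)
new body rate ω' = (-0.4240, 1.3555, -1.1256)
q⊗(0,ω) = (-1.3453778, -0.6404109, 1.0768462, -0.2005937)
q' = normalize(q + ½dt·q⊗(0,ω)) = (0.5647, 0.0515, 0.7535, -0.3327)
a = F/m = (1.6000, 2.2000, 1.2000)
p' = p + v·dt = (0.9100, -1.3100, -2.4500)
v' = v + a·dt = (0.2800, -0.0900, 1.0600)

p' = (0.9100, -1.3100, -2.4500)
q' = (0.5647, 0.0515, 0.7535, -0.3327)
v' = (0.2800, -0.0900, 1.0600)
ω' = (-0.4240, 1.3555, -1.1256)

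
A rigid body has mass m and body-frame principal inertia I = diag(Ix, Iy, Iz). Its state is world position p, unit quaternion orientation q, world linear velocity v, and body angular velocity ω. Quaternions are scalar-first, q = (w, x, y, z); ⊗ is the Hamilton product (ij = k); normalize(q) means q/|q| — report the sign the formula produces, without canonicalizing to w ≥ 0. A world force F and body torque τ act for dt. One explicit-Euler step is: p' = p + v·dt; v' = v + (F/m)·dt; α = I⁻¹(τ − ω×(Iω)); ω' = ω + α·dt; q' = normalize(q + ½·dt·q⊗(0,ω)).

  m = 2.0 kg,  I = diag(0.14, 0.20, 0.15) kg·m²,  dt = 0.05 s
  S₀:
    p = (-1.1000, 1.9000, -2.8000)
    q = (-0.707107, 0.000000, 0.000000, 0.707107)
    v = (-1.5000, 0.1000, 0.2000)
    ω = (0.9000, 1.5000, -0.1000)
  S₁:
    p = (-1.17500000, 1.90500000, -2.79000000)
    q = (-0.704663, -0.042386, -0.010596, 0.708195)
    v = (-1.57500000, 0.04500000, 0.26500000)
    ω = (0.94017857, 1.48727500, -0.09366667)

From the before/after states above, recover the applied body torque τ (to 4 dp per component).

Δω = ω₁−ω₀ = (0.04017857, -0.01272500, 0.00633333)
gyro term ω₀×Iω₀ = (0.0075, 0.0009, 0.0810)
I·α + gyro = (0.1200, -0.0500, 0.1000)

τ = (0.1200, -0.0500, 0.1000)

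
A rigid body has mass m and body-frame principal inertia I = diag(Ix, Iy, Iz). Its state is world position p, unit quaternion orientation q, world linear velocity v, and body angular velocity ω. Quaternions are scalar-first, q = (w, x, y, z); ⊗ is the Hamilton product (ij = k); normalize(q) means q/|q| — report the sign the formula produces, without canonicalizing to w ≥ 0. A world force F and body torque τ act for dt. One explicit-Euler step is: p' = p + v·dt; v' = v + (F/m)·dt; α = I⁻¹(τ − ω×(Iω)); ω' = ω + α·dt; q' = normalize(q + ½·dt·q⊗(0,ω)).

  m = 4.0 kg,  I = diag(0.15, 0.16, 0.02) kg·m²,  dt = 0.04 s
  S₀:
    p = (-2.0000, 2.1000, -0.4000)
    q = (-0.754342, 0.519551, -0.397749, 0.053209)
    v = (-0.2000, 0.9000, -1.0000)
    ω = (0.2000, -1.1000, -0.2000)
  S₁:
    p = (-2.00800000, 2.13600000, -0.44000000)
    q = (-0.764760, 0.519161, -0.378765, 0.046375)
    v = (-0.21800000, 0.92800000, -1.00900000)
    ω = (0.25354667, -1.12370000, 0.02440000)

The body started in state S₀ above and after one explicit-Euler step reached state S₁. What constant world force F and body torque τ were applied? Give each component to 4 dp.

F = (-1.8000, 2.8000, -0.9000)
τ = (0.1700, -0.1000, 0.1100)

velocity change Δv = (-0.01800000, 0.02800000, -0.00900000)
m·(v₁−v₀)/dt = (-1.8000, 2.8000, -0.9000)
ω₁ − ω₀ = (0.05354667, -0.02370000, 0.22440000)
gyro term ω₀×Iω₀ = (-0.0308, -0.0052, -0.0022)
applied torque τ = (0.1700, -0.1000, 0.1100)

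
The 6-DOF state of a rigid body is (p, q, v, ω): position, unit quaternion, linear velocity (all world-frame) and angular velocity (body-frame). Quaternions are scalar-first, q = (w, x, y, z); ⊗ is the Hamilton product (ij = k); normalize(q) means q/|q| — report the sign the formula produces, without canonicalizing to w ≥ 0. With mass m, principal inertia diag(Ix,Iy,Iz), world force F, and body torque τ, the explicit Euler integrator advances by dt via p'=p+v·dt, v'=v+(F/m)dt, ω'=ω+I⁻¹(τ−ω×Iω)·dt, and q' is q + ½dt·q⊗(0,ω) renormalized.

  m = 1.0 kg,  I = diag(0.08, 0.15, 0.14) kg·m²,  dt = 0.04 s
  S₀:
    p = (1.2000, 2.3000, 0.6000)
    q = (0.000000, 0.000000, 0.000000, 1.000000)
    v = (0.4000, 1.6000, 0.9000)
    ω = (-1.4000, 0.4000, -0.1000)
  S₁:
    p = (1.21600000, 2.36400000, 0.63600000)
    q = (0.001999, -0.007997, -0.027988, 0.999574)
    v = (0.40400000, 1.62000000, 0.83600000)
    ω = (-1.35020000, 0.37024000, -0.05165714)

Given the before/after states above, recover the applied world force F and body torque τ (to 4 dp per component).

F = (0.1000, 0.5000, -1.6000)
τ = (0.1000, -0.1200, 0.1300)

ω₁ − ω₀ = (0.04980000, -0.02976000, 0.04834286)
I·α + gyro = (0.1000, -0.1200, 0.1300)
v₁ − v₀ = (0.00400000, 0.02000000, -0.06400000)
applied force F = (0.1000, 0.5000, -1.6000)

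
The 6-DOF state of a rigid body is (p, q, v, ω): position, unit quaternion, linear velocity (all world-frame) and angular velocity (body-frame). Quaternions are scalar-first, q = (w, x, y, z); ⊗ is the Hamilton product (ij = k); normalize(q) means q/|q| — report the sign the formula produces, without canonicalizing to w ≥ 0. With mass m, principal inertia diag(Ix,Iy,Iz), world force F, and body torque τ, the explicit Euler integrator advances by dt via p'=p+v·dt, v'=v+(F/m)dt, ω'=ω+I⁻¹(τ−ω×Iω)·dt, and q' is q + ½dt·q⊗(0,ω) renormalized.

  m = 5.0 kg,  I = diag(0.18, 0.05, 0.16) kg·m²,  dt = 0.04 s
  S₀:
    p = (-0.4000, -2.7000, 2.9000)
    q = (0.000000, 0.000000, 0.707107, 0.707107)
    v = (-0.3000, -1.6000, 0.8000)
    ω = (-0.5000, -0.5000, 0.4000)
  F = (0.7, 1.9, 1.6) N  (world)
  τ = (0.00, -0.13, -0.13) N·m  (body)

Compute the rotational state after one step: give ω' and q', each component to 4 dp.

ω' = (-0.4951, -0.6008, 0.3756)
q' = (0.0014, 0.0127, 0.6999, 0.7141)

precession coupling ω×(Iω) = (-0.0220, -0.0040, -0.0325)
(τ − ω×Iω)/I = (0.1222, -2.5200, -0.6094)
ω + α·dt = (-0.4951, -0.6008, 0.3756)
Hamilton product q⊗(0,ω) = (0.0707107, 0.6363963, -0.3535535, 0.3535535)
q + ½dt·q⊗(0,ω), renormalized = (0.0014, 0.0127, 0.6999, 0.7141)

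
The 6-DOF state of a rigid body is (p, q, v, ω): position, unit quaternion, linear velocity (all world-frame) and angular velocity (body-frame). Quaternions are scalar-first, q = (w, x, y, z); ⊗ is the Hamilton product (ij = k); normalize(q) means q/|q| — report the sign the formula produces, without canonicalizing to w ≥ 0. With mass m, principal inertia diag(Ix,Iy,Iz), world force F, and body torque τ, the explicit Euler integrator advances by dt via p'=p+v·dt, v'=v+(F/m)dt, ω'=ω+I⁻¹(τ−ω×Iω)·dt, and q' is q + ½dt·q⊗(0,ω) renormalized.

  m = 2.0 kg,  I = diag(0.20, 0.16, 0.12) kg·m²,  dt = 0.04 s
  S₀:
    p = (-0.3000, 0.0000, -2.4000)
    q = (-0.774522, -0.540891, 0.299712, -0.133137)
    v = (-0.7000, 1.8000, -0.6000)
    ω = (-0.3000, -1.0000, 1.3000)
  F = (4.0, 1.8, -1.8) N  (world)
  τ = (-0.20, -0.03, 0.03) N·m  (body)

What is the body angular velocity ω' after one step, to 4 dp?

α = I⁻¹(τ − ω×Iω) = (-1.2600, 0.0075, 0.3500)
new body rate ω' = (-0.3504, -0.9997, 1.3140)

ω' = (-0.3504, -0.9997, 1.3140)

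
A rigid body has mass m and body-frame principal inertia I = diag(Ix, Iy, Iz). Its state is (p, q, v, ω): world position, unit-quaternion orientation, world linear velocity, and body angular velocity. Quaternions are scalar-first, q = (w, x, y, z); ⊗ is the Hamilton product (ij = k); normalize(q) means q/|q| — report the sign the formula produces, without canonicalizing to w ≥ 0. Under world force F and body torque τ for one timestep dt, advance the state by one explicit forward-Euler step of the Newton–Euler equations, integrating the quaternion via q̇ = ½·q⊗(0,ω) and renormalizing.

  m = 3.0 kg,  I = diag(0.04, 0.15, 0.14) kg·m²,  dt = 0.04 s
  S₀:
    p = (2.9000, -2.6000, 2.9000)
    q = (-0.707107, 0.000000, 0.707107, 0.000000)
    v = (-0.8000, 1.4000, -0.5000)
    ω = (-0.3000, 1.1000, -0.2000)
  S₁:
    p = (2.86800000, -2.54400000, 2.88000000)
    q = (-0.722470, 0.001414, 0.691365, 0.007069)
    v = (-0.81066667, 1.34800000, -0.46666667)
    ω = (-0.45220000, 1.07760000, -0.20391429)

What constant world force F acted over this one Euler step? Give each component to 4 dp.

F = (-0.8000, -3.9000, 2.5000)

v₁ − v₀ = (-0.01066667, -0.05200000, 0.03333333)
F = m·Δv/dt = (-0.8000, -3.9000, 2.5000)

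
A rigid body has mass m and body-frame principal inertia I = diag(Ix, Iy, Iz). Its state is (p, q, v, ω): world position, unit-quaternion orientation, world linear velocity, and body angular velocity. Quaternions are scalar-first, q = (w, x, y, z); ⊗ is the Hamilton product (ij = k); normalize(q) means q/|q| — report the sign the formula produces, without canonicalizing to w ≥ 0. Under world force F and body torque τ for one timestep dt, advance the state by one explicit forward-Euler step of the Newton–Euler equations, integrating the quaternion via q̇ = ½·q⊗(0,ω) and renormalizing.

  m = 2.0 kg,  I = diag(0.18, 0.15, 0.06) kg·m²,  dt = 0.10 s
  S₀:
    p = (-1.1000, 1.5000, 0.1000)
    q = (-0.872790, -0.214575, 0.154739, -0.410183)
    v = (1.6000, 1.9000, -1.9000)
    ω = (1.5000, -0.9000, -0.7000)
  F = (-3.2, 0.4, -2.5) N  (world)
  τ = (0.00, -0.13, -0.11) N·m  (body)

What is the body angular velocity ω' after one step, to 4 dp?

gyro term ω×Iω = (-0.0567, -0.1260, 0.0405)
angular accel α = (0.3150, -0.0267, -2.5083)
new body rate ω' = (1.5315, -0.9027, -0.9508)

ω' = (1.5315, -0.9027, -0.9508)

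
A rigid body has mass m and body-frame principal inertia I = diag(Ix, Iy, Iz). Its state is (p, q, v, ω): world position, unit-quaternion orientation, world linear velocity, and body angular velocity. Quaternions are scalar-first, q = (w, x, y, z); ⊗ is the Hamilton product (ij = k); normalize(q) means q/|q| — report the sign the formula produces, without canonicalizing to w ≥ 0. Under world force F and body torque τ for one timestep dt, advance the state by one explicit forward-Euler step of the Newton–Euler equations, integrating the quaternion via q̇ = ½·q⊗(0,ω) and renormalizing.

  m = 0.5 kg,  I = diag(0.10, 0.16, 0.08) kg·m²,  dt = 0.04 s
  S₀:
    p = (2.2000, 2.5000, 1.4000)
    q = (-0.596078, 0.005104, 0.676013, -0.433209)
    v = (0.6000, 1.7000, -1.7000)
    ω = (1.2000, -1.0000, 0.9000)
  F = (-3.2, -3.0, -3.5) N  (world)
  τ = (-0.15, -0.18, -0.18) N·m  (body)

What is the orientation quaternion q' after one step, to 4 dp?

Hamilton product q⊗(0,ω) = (1.0597763, -0.5400909, 0.0716336, -1.3527898)
q' = normalize(q + ½dt·q⊗(0,ω)) = (-0.5745, -0.0057, 0.6770, -0.4600)

q' = (-0.5745, -0.0057, 0.6770, -0.4600)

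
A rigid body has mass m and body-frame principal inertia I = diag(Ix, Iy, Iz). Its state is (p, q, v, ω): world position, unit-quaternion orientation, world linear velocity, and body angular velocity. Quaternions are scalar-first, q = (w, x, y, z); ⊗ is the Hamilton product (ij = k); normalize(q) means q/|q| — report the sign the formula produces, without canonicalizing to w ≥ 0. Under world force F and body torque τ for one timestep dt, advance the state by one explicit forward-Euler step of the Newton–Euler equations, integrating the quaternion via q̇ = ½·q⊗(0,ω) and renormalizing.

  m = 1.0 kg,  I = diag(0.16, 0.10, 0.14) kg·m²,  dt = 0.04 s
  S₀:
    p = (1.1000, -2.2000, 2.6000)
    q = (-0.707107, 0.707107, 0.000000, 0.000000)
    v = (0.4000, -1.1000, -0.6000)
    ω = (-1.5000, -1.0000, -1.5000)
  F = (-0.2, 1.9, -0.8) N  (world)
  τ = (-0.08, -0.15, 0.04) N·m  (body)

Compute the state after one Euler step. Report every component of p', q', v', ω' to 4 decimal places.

p' = (1.1160, -2.2440, 2.5760)
q' = (-0.6851, 0.7275, 0.0353, 0.0071)
v' = (0.3920, -1.0240, -0.6320)
ω' = (-1.5350, -1.0780, -1.4629)

a = F/m = (-0.2000, 1.9000, -0.8000)
p + v·dt = (1.1160, -2.2440, 2.5760)
v' = v + a·dt = (0.3920, -1.0240, -0.6320)
gyro term ω×Iω = (0.0600, 0.0450, -0.0900)
(τ − ω×Iω)/I = (-0.8750, -1.9500, 0.9286)
new body rate ω' = (-1.5350, -1.0780, -1.4629)
q⊗(0,ω) = (1.0606605, 1.0606605, 1.7677675, 0.3535535)
q + ½dt·q⊗(0,ω), renormalized = (-0.6851, 0.7275, 0.0353, 0.0071)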